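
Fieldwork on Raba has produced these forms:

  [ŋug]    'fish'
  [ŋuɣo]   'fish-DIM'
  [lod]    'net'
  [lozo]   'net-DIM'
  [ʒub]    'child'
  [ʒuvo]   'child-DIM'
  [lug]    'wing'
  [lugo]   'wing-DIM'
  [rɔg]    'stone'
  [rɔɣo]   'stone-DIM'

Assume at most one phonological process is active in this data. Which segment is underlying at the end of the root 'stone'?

'stone' shows [g] ~ [ɣ] at the end of the stem ([rɔg] vs [rɔɣo]).
The stem 'wing' ([lug], [lugo]) shows [g] unchanged in both environments, so [g] cannot be basic with [ɣ] derived before the DIM suffix.
So /ɣ/ is underlying, and a rule of word-final hardening — voiced fricatives become stops word-finally — gives [g].

/ɣ/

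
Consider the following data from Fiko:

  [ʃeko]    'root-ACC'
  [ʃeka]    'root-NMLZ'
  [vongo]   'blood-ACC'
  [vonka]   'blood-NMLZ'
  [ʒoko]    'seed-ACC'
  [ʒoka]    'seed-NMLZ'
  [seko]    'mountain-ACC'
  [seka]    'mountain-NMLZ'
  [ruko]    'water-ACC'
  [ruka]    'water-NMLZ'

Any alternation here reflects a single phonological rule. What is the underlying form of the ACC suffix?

/-go/

The ACC suffix surfaces as [-go] and [-ko], depending on the final segment of the stem.
By contrast the NMLZ suffix keeps its initial [k] throughout — that segment must be underlying.
The ACC suffix is therefore /-go/ underlyingly, with post-vocalic devoicing: voiced stops become voiceless after a vowel.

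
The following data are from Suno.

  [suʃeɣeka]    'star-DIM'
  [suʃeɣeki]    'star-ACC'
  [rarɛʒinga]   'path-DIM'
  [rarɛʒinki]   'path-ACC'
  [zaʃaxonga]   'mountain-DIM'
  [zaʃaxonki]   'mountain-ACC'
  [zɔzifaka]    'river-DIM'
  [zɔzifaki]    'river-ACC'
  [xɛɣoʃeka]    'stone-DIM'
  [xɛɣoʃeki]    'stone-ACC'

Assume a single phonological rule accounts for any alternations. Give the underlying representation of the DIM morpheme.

The DIM morpheme has two allomorphs, [-ga] and [-ka].
The ACC suffix, which begins with [k], is invariant after every stem; so [k] is not altered by any rule here.
So the underlying form is /-ga/, and voiced stops become voiceless after a vowel.

/-ga/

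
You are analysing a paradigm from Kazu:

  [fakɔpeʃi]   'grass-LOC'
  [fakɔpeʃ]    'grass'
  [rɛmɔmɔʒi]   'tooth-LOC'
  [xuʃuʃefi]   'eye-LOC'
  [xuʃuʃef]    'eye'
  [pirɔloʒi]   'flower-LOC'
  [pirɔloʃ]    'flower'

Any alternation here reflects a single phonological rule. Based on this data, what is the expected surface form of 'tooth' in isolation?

[rɛmɔmɔʃ]

The root 'flower' surfaces as [pirɔloʒi] and [pirɔloʃ], with a stem-final [ʒ] ~ [ʃ] alternation.
But 'grass' keeps [ʃ] in both environments ([fakɔpeʃi], [fakɔpeʃ]), so there is no rule changing /ʃ/ to [ʒ] before the LOC suffix.
The underlying segment must be /ʒ/; voiced obstruents become voiceless word-finally, yielding [ʃ] there.
The one attested form of 'tooth', [rɛmɔmɔʒi], shows underlying /rɛmɔmɔʒ/. Applying the same rule word-finally gives [rɛmɔmɔʃ].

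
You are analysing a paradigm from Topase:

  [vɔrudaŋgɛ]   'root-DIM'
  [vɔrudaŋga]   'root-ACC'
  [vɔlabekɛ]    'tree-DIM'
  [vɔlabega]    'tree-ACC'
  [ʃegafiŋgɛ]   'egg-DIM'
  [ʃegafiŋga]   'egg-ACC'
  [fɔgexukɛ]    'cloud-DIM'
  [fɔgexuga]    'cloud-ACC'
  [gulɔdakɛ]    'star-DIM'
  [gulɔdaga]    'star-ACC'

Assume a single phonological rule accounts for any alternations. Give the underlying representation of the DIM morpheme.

The DIM morpheme has two allomorphs, [-gɛ] and [-kɛ].
By contrast the ACC suffix keeps its initial [g] throughout — that segment must be underlying.
The DIM suffix is therefore /-kɛ/ underlyingly, with post-nasal voicing: voiceless stops become voiced after a nasal.

/-kɛ/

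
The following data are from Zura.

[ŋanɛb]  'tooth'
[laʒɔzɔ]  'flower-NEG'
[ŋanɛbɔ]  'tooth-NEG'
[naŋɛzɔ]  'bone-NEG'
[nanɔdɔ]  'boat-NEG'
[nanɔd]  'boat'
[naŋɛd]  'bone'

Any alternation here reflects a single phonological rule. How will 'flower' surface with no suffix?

In [naŋɛzɔ] and [naŋɛd] the final segment of 'bone' alternates: [z] ~ [d].
The stem 'boat' ([nanɔdɔ], [nanɔd]) shows [d] unchanged in both environments, so [d] cannot be basic with [z] derived before the NEG suffix.
So /z/ is underlying, and a rule of word-final hardening — voiced fricatives become stops word-finally — gives [d].
The one attested form of 'flower', [laʒɔzɔ], shows underlying /laʒɔz/. Applying the same rule word-finally gives [laʒɔd].

[laʒɔd]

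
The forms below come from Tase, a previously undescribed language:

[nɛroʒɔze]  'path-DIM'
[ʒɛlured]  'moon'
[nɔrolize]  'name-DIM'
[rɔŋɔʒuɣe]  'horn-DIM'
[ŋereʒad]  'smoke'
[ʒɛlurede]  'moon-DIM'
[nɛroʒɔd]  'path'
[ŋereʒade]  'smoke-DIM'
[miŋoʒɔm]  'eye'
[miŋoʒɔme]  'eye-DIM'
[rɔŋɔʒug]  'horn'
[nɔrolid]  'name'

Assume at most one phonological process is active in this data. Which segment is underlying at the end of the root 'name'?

/z/

In [nɔrolid] and [nɔrolize] the final segment of 'name' alternates: [d] ~ [z].
But 'moon' keeps [d] in both environments ([ʒɛlured], [ʒɛlurede]), so there is no rule changing /d/ to [z] before the DIM suffix.
So /z/ is underlying, and a rule of word-final hardening — voiced fricatives become stops word-finally — gives [d].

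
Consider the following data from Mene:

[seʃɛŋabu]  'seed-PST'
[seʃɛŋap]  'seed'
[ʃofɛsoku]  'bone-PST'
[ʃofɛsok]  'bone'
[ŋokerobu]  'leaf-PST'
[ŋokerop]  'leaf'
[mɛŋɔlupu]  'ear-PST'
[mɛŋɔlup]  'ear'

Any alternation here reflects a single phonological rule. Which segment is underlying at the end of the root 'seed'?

The stem for 'seed' ends in [b] in [seʃɛŋabu] but [p] in [seʃɛŋap].
But 'ear' keeps [p] in both environments ([mɛŋɔlupu], [mɛŋɔlup]), so there is no rule changing /p/ to [b] before the PST suffix.
The underlying segment must be /b/; voiced obstruents become voiceless word-finally, yielding [p] there.

/b/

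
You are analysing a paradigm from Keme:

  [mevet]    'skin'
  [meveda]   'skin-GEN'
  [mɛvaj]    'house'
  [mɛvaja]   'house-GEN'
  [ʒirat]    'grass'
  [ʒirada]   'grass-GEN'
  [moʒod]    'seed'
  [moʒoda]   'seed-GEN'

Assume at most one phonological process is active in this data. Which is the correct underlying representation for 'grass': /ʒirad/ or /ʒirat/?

/ʒirat/

The root 'grass' surfaces as [ʒirat] and [ʒirada], with a stem-final [t] ~ [d] alternation.
If /d/ were underlying and a rule turned it into [t] in isolation, 'seed' would also alternate; but it has [d] in both [moʒod] and [moʒoda].
So /t/ is underlying, and a rule of intervocalic voicing — voiceless stops become voiced between vowels — gives [d].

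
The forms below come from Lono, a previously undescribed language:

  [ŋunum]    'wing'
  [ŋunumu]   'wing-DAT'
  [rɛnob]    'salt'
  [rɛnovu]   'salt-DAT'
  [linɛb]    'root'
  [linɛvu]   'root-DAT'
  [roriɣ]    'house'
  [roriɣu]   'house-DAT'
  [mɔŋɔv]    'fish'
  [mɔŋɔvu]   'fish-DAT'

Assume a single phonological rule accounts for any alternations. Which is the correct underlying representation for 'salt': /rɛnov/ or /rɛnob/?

/rɛnob/

'salt' shows [b] ~ [v] at the end of the stem ([rɛnob] vs [rɛnovu]).
But 'fish' keeps [v] in both environments ([mɔŋɔv], [mɔŋɔvu]), so there is no rule changing /v/ to [b] in isolation.
So /b/ is underlying, and a rule of intervocalic spirantization — voiced stops become fricatives between vowels — gives [v].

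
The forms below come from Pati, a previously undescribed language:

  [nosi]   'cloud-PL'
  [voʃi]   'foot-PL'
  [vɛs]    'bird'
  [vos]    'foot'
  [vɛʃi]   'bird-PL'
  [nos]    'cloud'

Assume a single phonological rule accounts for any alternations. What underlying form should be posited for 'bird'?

/vɛʃ/

The stem for 'bird' ends in [s] in [vɛs] but [ʃ] in [vɛʃi].
Compare 'cloud', with invariant [s] in [nos] and [nosi]: an analysis with underlying /s/ and a rule producing [ʃ] before the PL suffix would wrongly predict alternation here too.
The alternation reflects depalatalization: palato-alveolar /ʃ/ becomes [s] when no front vowel follows. /ʃ/ is underlying.
So 'bird' = /vɛʃ/.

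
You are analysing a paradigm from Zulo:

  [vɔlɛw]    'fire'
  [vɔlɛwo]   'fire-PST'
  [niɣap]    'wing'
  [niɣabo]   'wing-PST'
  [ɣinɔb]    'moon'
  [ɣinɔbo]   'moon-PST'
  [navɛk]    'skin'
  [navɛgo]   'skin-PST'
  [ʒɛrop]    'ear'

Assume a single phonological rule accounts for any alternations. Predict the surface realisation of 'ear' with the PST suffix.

'wing' shows [p] ~ [b] at the end of the stem ([niɣap] vs [niɣabo]).
If /b/ were underlying and a rule turned it into [p] in isolation, 'moon' would also alternate; but it has [b] in both [ɣinɔb] and [ɣinɔbo].
The underlying segment must be /p/; voiceless stops become voiced between vowels, yielding [b] there.
From [ʒɛrop] the stem 'ear' is /ʒɛrop/; between vowels this yields [ʒɛrobo].

[ʒɛrobo]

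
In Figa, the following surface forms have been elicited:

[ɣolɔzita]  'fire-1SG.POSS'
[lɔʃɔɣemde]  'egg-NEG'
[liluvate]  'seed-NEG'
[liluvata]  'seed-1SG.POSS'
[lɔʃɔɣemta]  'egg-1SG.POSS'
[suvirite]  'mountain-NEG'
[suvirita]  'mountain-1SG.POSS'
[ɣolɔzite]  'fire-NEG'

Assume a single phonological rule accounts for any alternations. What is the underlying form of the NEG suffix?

/-de/

The NEG suffix surfaces as [-de] and [-te], depending on the final segment of the stem.
The 1SG.POSS suffix, which begins with [t], is invariant after every stem; so [t] is not altered by any rule here.
The NEG suffix is therefore /-de/ underlyingly, with post-vocalic devoicing: voiced stops become voiceless after a vowel.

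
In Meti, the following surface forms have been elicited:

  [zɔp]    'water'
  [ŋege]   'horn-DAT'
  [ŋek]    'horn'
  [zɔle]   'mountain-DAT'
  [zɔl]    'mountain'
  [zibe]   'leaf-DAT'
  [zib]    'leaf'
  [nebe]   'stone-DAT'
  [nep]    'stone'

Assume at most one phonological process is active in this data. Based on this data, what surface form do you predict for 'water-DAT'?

The stem for 'stone' ends in [b] in [nebe] but [p] in [nep].
If /b/ were underlying and a rule turned it into [p] in isolation, 'leaf' would also alternate; but it has [b] in both [zibe] and [zib].
The underlying segment must be /p/; voiceless stops become voiced between vowels, yielding [b] there.
From [zɔp] the stem 'water' is /zɔp/; between vowels this yields [zɔbe].

[zɔbe]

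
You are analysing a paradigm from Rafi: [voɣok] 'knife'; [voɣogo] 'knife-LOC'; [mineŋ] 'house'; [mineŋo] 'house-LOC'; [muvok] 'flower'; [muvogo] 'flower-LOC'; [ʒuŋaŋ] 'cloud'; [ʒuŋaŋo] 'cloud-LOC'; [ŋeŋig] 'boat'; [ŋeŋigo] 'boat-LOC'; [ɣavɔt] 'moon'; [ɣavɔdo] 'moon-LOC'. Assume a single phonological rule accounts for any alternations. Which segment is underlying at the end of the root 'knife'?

The stem for 'knife' ends in [k] in [voɣok] but [g] in [voɣogo].
Compare 'boat', with invariant [g] in [ŋeŋig] and [ŋeŋigo]: an analysis with underlying /g/ and a rule producing [k] in isolation would wrongly predict alternation here too.
The alternation reflects intervocalic voicing: voiceless stops become voiced between vowels. /k/ is underlying.

/k/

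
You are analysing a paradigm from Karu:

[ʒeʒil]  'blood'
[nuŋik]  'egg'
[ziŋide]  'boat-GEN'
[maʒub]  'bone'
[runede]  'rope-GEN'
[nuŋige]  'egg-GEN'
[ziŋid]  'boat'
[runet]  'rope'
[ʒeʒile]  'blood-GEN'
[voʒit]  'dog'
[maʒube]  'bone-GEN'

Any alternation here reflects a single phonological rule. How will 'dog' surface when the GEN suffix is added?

[voʒide]

The root 'rope' surfaces as [runede] and [runet], with a stem-final [d] ~ [t] alternation.
Compare 'boat', with invariant [d] in [ziŋide] and [ziŋid]: an analysis with underlying /d/ and a rule producing [t] in isolation would wrongly predict alternation here too.
Therefore /t/ is basic and [d] is derived by intervocalic voicing (voiceless stops become voiced between vowels).
From [voʒit] the stem 'dog' is /voʒit/; between vowels this yields [voʒide].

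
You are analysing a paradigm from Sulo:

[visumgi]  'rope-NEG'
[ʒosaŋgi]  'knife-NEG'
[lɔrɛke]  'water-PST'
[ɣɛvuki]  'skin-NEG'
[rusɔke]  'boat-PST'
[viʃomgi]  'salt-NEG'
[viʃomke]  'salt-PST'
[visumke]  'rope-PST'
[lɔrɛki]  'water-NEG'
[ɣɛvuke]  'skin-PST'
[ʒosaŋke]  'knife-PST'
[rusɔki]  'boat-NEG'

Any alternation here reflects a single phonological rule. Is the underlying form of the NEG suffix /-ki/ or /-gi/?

The NEG suffix surfaces as [-gi] and [-ki], depending on the final segment of the stem.
By contrast the PST suffix keeps its initial [k] throughout — that segment must be underlying.
The NEG suffix is therefore /-gi/ underlyingly, with post-vocalic devoicing: voiced stops become voiceless after a vowel.

/-gi/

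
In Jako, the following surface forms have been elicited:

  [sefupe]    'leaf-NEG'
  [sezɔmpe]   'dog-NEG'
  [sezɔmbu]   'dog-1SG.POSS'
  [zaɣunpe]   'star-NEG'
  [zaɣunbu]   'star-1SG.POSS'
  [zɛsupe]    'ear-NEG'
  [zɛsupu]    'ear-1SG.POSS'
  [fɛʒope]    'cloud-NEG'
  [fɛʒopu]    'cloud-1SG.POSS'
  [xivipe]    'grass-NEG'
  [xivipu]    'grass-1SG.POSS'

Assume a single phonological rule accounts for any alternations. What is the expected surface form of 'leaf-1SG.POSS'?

The 1SG.POSS morpheme has two allomorphs, [-bu] and [-pu].
The NEG suffix, which begins with [p], is invariant after every stem; so [p] is not altered by any rule here.
The 1SG.POSS suffix is therefore /-bu/ underlyingly, with post-vocalic devoicing: voiced stops become voiceless after a vowel.
After 'leaf', which ends in a vowel, the suffix surfaces as [-pu], giving [sefupu].

[sefupu]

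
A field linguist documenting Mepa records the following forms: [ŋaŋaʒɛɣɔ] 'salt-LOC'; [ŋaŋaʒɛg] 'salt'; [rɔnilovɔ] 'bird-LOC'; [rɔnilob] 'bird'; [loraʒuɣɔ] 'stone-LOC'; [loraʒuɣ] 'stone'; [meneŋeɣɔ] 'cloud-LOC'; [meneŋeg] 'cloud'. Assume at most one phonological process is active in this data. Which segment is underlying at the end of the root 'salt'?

/g/

'salt' shows [ɣ] ~ [g] at the end of the stem ([ŋaŋaʒɛɣɔ] vs [ŋaŋaʒɛg]).
The stem 'stone' ([loraʒuɣɔ], [loraʒuɣ]) shows [ɣ] unchanged in both environments, so [ɣ] cannot be basic with [g] derived in isolation.
The alternation reflects intervocalic spirantization: voiced stops become fricatives between vowels. /g/ is underlying.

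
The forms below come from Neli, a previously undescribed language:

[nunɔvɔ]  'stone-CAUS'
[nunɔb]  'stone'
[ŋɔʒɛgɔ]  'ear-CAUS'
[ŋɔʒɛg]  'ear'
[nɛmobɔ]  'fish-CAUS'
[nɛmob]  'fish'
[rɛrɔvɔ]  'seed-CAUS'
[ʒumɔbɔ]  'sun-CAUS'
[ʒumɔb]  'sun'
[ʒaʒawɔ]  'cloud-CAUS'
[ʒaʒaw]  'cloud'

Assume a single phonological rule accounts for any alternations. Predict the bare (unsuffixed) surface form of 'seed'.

[rɛrɔb]

The stem for 'stone' ends in [v] in [nunɔvɔ] but [b] in [nunɔb].
But 'fish' keeps [b] in both environments ([nɛmobɔ], [nɛmob]), so there is no rule changing /b/ to [v] before the CAUS suffix.
The underlying segment must be /v/; voiced fricatives become stops word-finally, yielding [b] there.
The one attested form of 'seed', [rɛrɔvɔ], shows underlying /rɛrɔv/. Applying the same rule word-finally gives [rɛrɔb].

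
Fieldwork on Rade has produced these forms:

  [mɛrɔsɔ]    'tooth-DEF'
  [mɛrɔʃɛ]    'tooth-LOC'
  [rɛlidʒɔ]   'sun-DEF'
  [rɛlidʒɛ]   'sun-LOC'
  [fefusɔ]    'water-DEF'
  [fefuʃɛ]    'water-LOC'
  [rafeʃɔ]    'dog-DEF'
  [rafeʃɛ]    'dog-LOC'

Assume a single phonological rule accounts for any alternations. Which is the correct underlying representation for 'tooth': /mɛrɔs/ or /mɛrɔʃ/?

/mɛrɔs/

The stem for 'tooth' ends in [s] in [mɛrɔsɔ] but [ʃ] in [mɛrɔʃɛ].
If /ʃ/ were underlying and a rule turned it into [s] before the DEF suffix, 'dog' would also alternate; but it has [ʃ] in both [rafeʃɔ] and [rafeʃɛ].
So /s/ is underlying, and a rule of palatalization before a front vowel — /s/ becomes palato-alveolar [ʃ] before a front vowel — gives [ʃ].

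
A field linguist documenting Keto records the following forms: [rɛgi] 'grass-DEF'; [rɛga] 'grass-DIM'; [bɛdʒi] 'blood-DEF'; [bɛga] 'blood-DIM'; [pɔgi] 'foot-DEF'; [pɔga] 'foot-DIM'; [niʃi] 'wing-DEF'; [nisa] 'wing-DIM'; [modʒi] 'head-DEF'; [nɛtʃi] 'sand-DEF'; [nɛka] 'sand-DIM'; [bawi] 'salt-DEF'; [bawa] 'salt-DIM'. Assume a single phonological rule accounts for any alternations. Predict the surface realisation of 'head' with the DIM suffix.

In [bɛdʒi] and [bɛga] the final segment of 'blood' alternates: [dʒ] ~ [g].
But 'grass' keeps [g] in both environments ([rɛgi], [rɛga]), so there is no rule changing /g/ to [dʒ] before the DEF suffix.
So /dʒ/ is underlying, and a rule of depalatalization — palato-alveolar /tʃ/, /dʒ/ and /ʃ/ become [k], [g] and [s] when no front vowel follows — gives [g].
The one attested form of 'head', [modʒi], shows underlying /modʒ/. Applying the same rule when no front vowel follows gives [moga].

[moga]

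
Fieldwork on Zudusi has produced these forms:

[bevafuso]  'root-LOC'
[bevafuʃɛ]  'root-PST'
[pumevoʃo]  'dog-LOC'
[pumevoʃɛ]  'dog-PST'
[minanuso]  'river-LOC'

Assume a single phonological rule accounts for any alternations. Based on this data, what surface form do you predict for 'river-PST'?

[minanuʃɛ]

In [bevafuso] and [bevafuʃɛ] the final segment of 'root' alternates: [s] ~ [ʃ].
Compare 'dog', with invariant [ʃ] in [pumevoʃo] and [pumevoʃɛ]: an analysis with underlying /ʃ/ and a rule producing [s] before the LOC suffix would wrongly predict alternation here too.
So /s/ is underlying, and a rule of palatalization before a front vowel — /s/ becomes palato-alveolar [ʃ] before a front vowel — gives [ʃ].
From [minanuso] the stem 'river' is /minanus/; before a front vowel this yields [minanuʃɛ].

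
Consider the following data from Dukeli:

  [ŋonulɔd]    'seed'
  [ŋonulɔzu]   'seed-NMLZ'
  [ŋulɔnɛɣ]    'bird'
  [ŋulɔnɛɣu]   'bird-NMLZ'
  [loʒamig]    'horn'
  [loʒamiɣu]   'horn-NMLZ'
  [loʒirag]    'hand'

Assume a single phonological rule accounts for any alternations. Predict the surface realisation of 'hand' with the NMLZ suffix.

[loʒiraɣu]

'horn' shows [g] ~ [ɣ] at the end of the stem ([loʒamig] vs [loʒamiɣu]).
But 'bird' keeps [ɣ] in both environments ([ŋulɔnɛɣ], [ŋulɔnɛɣu]), so there is no rule changing /ɣ/ to [g] in isolation.
The alternation reflects intervocalic spirantization: voiced stops become fricatives between vowels. /g/ is underlying.
The one attested form of 'hand', [loʒirag], shows underlying /loʒirag/. Applying the same rule between vowels gives [loʒiraɣu].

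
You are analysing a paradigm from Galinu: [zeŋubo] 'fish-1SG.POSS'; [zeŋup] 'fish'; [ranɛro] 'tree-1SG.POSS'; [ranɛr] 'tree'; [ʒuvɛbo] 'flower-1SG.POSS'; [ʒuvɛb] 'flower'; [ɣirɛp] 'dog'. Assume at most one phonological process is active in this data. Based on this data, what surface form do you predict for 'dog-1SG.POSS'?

In [zeŋubo] and [zeŋup] the final segment of 'fish' alternates: [b] ~ [p].
But 'flower' keeps [b] in both environments ([ʒuvɛbo], [ʒuvɛb]), so there is no rule changing /b/ to [p] in isolation.
The alternation reflects intervocalic voicing: voiceless stops become voiced between vowels. /p/ is underlying.
From [ɣirɛp] the stem 'dog' is /ɣirɛp/; between vowels this yields [ɣirɛbo].

[ɣirɛbo]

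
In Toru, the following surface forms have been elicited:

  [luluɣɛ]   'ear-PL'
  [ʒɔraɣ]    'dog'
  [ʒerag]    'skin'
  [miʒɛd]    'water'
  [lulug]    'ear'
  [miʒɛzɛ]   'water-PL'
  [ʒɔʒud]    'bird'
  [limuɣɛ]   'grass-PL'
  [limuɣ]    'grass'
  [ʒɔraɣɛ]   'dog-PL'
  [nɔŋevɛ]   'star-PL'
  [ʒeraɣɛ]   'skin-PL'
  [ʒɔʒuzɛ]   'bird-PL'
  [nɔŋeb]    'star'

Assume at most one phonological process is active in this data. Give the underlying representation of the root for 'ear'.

/lulug/

In [luluɣɛ] and [lulug] the final segment of 'ear' alternates: [ɣ] ~ [g].
If /ɣ/ were underlying and a rule turned it into [g] in isolation, 'grass' would also alternate; but it has [ɣ] in both [limuɣɛ] and [limuɣ].
The alternation reflects intervocalic spirantization: voiced stops become fricatives between vowels. /g/ is underlying.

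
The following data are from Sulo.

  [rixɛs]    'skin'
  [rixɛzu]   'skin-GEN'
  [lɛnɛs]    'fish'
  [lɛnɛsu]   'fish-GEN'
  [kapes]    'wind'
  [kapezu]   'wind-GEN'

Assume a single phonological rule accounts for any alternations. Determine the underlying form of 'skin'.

'skin' shows [s] ~ [z] at the end of the stem ([rixɛs] vs [rixɛzu]).
If /s/ were underlying and a rule turned it into [z] before the GEN suffix, 'fish' would also alternate; but it has [s] in both [lɛnɛs] and [lɛnɛsu].
So /z/ is underlying, and a rule of word-final obstruent devoicing — voiced obstruents become voiceless word-finally — gives [s].

/rixɛz/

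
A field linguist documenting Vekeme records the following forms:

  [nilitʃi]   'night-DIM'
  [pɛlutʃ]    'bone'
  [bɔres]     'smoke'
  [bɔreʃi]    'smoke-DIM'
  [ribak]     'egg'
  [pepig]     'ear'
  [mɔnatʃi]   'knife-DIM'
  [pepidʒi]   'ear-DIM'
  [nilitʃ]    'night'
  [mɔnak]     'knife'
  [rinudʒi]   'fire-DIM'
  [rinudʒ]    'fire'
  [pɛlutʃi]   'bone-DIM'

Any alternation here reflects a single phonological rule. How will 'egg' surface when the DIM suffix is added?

'knife' shows [tʃ] ~ [k] at the end of the stem ([mɔnatʃi] vs [mɔnak]).
The stem 'night' ([nilitʃi], [nilitʃ]) shows [tʃ] unchanged in both environments, so [tʃ] cannot be basic with [k] derived in isolation.
So /k/ is underlying, and a rule of palatalization before a front vowel — /k/, /g/ and /s/ become palato-alveolar [tʃ], [dʒ] and [ʃ] before a front vowel — gives [tʃ].
From [ribak] the stem 'egg' is /ribak/; before a front vowel this yields [ribatʃi].

[ribatʃi]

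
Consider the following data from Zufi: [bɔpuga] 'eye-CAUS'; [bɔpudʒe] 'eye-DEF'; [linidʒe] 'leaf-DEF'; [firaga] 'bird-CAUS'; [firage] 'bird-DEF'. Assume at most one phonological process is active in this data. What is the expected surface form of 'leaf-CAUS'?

[liniga]

'eye' shows [g] ~ [dʒ] at the end of the stem ([bɔpuga] vs [bɔpudʒe]).
The stem 'bird' ([firaga], [firage]) shows [g] unchanged in both environments, so [g] cannot be basic with [dʒ] derived before the DEF suffix.
The underlying segment must be /dʒ/; palato-alveolar /dʒ/ becomes [g] when no front vowel follows, yielding [g] there.
From [linidʒe] the stem 'leaf' is /linidʒ/; when no front vowel follows this yields [liniga].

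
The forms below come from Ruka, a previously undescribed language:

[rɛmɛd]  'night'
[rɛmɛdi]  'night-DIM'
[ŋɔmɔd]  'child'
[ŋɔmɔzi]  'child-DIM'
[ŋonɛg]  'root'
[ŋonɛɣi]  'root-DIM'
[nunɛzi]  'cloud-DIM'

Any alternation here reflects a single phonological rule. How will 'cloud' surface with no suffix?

[nunɛd]

The stem for 'child' ends in [d] in [ŋɔmɔd] but [z] in [ŋɔmɔzi].
But 'night' keeps [d] in both environments ([rɛmɛd], [rɛmɛdi]), so there is no rule changing /d/ to [z] before the DIM suffix.
The alternation reflects word-final hardening: voiced fricatives become stops word-finally. /z/ is underlying.
From [nunɛzi] the stem 'cloud' is /nunɛz/; word-finally this yields [nunɛd].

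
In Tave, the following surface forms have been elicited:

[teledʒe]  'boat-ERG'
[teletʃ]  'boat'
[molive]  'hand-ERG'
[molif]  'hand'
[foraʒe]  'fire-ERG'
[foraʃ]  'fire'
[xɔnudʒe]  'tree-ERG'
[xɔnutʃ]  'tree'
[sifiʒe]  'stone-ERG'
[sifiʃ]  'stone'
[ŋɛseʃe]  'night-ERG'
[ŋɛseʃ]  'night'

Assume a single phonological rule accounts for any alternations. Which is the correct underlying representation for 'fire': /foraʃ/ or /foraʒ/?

/foraʒ/

The stem for 'fire' ends in [ʒ] in [foraʒe] but [ʃ] in [foraʃ].
But 'night' keeps [ʃ] in both environments ([ŋɛseʃe], [ŋɛseʃ]), so there is no rule changing /ʃ/ to [ʒ] before the ERG suffix.
Therefore /ʒ/ is basic and [ʃ] is derived by word-final obstruent devoicing (voiced obstruents become voiceless word-finally).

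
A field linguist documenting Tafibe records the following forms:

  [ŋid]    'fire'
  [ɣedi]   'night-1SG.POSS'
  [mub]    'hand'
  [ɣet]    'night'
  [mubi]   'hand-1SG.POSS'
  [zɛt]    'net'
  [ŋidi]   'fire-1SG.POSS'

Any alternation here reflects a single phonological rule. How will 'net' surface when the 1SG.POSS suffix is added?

The stem for 'night' ends in [d] in [ɣedi] but [t] in [ɣet].
But 'fire' keeps [d] in both environments ([ŋidi], [ŋid]), so there is no rule changing /d/ to [t] in isolation.
So /t/ is underlying, and a rule of intervocalic voicing — voiceless stops become voiced between vowels — gives [d].
The one attested form of 'net', [zɛt], shows underlying /zɛt/. Applying the same rule between vowels gives [zɛdi].

[zɛdi]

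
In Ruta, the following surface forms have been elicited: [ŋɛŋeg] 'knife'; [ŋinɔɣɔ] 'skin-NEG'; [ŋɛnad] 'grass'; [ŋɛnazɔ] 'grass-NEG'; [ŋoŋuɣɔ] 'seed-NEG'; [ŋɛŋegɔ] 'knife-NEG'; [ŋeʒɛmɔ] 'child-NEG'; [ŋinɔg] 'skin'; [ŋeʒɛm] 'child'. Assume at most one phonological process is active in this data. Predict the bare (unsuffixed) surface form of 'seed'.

[ŋoŋug]

'skin' shows [g] ~ [ɣ] at the end of the stem ([ŋinɔg] vs [ŋinɔɣɔ]).
The stem 'knife' ([ŋɛŋeg], [ŋɛŋegɔ]) shows [g] unchanged in both environments, so [g] cannot be basic with [ɣ] derived before the NEG suffix.
Therefore /ɣ/ is basic and [g] is derived by word-final hardening (voiced fricatives become stops word-finally).
The one attested form of 'seed', [ŋoŋuɣɔ], shows underlying /ŋoŋuɣ/. Applying the same rule word-finally gives [ŋoŋug].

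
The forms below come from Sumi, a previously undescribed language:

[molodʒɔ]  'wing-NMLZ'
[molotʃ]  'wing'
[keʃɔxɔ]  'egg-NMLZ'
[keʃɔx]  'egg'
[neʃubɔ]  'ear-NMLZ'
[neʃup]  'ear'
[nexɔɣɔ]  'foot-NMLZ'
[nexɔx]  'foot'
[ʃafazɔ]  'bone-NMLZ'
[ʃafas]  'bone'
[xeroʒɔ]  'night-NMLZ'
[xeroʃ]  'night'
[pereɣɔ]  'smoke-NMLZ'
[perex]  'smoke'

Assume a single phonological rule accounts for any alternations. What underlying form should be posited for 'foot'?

'foot' shows [ɣ] ~ [x] at the end of the stem ([nexɔɣɔ] vs [nexɔx]).
If /x/ were underlying and a rule turned it into [ɣ] before the NMLZ suffix, 'egg' would also alternate; but it has [x] in both [keʃɔxɔ] and [keʃɔx].
So /ɣ/ is underlying, and a rule of word-final obstruent devoicing — voiced obstruents become voiceless word-finally — gives [x].
So 'foot' = /nexɔɣ/.

/nexɔɣ/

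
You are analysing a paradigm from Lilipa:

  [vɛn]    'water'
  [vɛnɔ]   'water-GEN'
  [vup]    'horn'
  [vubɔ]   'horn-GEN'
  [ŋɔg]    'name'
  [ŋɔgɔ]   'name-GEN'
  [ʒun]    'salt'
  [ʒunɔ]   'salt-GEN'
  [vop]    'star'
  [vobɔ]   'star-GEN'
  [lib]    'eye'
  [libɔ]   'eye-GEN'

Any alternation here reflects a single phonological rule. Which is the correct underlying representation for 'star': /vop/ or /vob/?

/vop/

'star' shows [p] ~ [b] at the end of the stem ([vop] vs [vobɔ]).
If /b/ were underlying and a rule turned it into [p] in isolation, 'eye' would also alternate; but it has [b] in both [lib] and [libɔ].
So /p/ is underlying, and a rule of intervocalic voicing — voiceless stops become voiced between vowels — gives [b].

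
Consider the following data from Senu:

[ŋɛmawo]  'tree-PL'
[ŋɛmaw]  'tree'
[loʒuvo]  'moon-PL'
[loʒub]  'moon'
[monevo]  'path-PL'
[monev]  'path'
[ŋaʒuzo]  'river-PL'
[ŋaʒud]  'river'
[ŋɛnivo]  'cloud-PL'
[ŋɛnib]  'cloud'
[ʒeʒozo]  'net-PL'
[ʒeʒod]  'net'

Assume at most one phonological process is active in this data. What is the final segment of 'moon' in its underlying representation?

/b/

The root 'moon' surfaces as [loʒuvo] and [loʒub], with a stem-final [v] ~ [b] alternation.
Compare 'path', with invariant [v] in [monevo] and [monev]: an analysis with underlying /v/ and a rule producing [b] in isolation would wrongly predict alternation here too.
Therefore /b/ is basic and [v] is derived by intervocalic spirantization (voiced stops become fricatives between vowels).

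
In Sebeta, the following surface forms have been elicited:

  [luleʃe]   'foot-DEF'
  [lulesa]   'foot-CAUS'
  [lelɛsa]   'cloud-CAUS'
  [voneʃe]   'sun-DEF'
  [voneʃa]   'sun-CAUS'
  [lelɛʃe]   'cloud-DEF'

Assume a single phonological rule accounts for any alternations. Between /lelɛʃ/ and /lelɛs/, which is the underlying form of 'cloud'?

In [lelɛʃe] and [lelɛsa] the final segment of 'cloud' alternates: [ʃ] ~ [s].
The stem 'sun' ([voneʃe], [voneʃa]) shows [ʃ] unchanged in both environments, so [ʃ] cannot be basic with [s] derived before the CAUS suffix.
So /s/ is underlying, and a rule of palatalization before a front vowel — /s/ becomes palato-alveolar [ʃ] before a front vowel — gives [ʃ].

/lelɛs/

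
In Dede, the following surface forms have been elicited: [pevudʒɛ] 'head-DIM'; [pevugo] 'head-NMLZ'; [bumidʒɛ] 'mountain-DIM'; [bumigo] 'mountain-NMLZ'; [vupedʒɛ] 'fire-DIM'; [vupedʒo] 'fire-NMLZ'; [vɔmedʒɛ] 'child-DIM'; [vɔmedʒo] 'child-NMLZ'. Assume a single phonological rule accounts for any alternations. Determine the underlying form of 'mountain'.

/bumig/

'mountain' shows [dʒ] ~ [g] at the end of the stem ([bumidʒɛ] vs [bumigo]).
If /dʒ/ were underlying and a rule turned it into [g] before the NMLZ suffix, 'child' would also alternate; but it has [dʒ] in both [vɔmedʒɛ] and [vɔmedʒo].
The alternation reflects palatalization before a front vowel: /g/ becomes palato-alveolar [dʒ] before a front vowel. /g/ is underlying.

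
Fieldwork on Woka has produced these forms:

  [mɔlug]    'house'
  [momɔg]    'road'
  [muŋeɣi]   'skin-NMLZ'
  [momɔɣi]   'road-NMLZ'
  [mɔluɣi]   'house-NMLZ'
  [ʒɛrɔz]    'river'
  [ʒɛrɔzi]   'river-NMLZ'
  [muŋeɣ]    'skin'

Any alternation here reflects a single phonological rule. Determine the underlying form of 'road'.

'road' shows [g] ~ [ɣ] at the end of the stem ([momɔg] vs [momɔɣi]).
The stem 'skin' ([muŋeɣ], [muŋeɣi]) shows [ɣ] unchanged in both environments, so [ɣ] cannot be basic with [g] derived in isolation.
The alternation reflects intervocalic spirantization: voiced stops become fricatives between vowels. /g/ is underlying.
So 'road' = /momɔg/.

/momɔg/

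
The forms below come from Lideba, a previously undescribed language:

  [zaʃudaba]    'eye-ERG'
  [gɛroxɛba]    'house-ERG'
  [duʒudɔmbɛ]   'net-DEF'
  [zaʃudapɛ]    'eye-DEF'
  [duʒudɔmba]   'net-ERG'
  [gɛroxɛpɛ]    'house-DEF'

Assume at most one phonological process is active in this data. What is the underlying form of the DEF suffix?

/-pɛ/

The DEF suffix surfaces as [-bɛ] and [-pɛ], depending on the final segment of the stem.
By contrast the ERG suffix keeps its initial [b] throughout — that segment must be underlying.
The DEF suffix is therefore /-pɛ/ underlyingly, with post-nasal voicing: voiceless stops become voiced after a nasal.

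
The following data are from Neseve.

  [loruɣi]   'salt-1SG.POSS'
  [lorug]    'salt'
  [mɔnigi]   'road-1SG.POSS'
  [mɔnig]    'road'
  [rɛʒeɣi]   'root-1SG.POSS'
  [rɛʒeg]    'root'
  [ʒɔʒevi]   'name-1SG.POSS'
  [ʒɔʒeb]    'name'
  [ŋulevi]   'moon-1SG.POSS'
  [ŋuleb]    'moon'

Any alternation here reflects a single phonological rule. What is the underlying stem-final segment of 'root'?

'root' shows [ɣ] ~ [g] at the end of the stem ([rɛʒeɣi] vs [rɛʒeg]).
If /g/ were underlying and a rule turned it into [ɣ] before the 1SG.POSS suffix, 'road' would also alternate; but it has [g] in both [mɔnigi] and [mɔnig].
The alternation reflects word-final hardening: voiced fricatives become stops word-finally. /ɣ/ is underlying.

/ɣ/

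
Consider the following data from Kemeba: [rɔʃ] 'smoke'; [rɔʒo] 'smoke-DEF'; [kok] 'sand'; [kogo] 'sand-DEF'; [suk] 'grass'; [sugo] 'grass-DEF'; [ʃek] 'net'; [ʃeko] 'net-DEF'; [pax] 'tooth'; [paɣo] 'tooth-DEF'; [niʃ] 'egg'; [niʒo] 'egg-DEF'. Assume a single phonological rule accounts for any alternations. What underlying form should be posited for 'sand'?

/kog/

The root 'sand' surfaces as [kok] and [kogo], with a stem-final [k] ~ [g] alternation.
The stem 'net' ([ʃek], [ʃeko]) shows [k] unchanged in both environments, so [k] cannot be basic with [g] derived before the DEF suffix.
Therefore /g/ is basic and [k] is derived by word-final obstruent devoicing (voiced obstruents become voiceless word-finally).
So 'sand' = /kog/.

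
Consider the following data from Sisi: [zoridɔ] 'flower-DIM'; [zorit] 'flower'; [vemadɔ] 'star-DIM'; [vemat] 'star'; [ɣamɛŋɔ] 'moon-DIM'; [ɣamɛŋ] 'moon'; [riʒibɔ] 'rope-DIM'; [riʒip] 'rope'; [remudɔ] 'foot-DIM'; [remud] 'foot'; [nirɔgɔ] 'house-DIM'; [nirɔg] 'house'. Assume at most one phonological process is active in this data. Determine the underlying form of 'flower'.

/zorit/

The stem for 'flower' ends in [d] in [zoridɔ] but [t] in [zorit].
Compare 'foot', with invariant [d] in [remudɔ] and [remud]: an analysis with underlying /d/ and a rule producing [t] in isolation would wrongly predict alternation here too.
So /t/ is underlying, and a rule of intervocalic voicing — voiceless stops become voiced between vowels — gives [d].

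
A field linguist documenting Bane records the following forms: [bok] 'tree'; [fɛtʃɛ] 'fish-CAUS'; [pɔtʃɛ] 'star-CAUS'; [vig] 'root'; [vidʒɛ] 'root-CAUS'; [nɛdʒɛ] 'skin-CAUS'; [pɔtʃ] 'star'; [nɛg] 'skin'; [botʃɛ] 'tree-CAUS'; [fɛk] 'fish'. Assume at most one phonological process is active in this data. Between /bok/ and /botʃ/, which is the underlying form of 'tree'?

The root 'tree' surfaces as [botʃɛ] and [bok], with a stem-final [tʃ] ~ [k] alternation.
The stem 'star' ([pɔtʃɛ], [pɔtʃ]) shows [tʃ] unchanged in both environments, so [tʃ] cannot be basic with [k] derived in isolation.
The underlying segment must be /k/; /k/ and /g/ become palato-alveolar [tʃ] and [dʒ] before a front vowel, yielding [tʃ] there.

/bok/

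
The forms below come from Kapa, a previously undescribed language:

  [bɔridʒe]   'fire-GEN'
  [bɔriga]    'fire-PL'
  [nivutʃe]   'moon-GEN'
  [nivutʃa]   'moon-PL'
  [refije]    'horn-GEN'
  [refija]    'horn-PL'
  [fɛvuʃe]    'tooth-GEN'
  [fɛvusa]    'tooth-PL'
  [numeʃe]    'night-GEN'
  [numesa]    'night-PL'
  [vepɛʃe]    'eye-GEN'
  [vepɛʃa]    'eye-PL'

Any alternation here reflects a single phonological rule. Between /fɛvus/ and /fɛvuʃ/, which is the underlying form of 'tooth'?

In [fɛvuʃe] and [fɛvusa] the final segment of 'tooth' alternates: [ʃ] ~ [s].
Compare 'eye', with invariant [ʃ] in [vepɛʃe] and [vepɛʃa]: an analysis with underlying /ʃ/ and a rule producing [s] before the PL suffix would wrongly predict alternation here too.
The alternation reflects palatalization before a front vowel: /g/ and /s/ become palato-alveolar [dʒ] and [ʃ] before a front vowel. /s/ is underlying.

/fɛvus/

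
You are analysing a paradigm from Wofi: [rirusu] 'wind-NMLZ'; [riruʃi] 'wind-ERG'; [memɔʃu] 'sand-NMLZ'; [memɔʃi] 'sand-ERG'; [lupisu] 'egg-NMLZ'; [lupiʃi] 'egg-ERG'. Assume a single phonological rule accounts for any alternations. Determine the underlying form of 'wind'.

The root 'wind' surfaces as [rirusu] and [riruʃi], with a stem-final [s] ~ [ʃ] alternation.
But 'sand' keeps [ʃ] in both environments ([memɔʃu], [memɔʃi]), so there is no rule changing /ʃ/ to [s] before the NMLZ suffix.
The underlying segment must be /s/; /s/ becomes palato-alveolar [ʃ] before a front vowel, yielding [ʃ] there.

/rirus/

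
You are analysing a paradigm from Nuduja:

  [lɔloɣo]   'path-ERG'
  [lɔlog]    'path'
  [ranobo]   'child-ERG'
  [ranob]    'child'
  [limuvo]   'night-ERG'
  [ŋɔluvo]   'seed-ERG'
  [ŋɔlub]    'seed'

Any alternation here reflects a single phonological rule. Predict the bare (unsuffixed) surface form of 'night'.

[limub]

The root 'seed' surfaces as [ŋɔluvo] and [ŋɔlub], with a stem-final [v] ~ [b] alternation.
But 'child' keeps [b] in both environments ([ranobo], [ranob]), so there is no rule changing /b/ to [v] before the ERG suffix.
The underlying segment must be /v/; voiced fricatives become stops word-finally, yielding [b] there.
From [limuvo] the stem 'night' is /limuv/; word-finally this yields [limub].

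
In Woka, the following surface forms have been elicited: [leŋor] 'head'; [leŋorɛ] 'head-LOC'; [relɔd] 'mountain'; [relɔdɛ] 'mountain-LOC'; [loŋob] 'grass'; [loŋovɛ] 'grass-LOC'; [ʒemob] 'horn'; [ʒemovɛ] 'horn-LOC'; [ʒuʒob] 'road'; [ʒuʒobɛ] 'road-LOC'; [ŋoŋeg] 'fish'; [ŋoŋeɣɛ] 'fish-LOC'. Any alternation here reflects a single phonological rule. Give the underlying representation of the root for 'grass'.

/loŋov/

In [loŋob] and [loŋovɛ] the final segment of 'grass' alternates: [b] ~ [v].
But 'road' keeps [b] in both environments ([ʒuʒob], [ʒuʒobɛ]), so there is no rule changing /b/ to [v] before the LOC suffix.
Therefore /v/ is basic and [b] is derived by word-final hardening (voiced fricatives become stops word-finally).
The underlying form of 'grass' is therefore /loŋov/.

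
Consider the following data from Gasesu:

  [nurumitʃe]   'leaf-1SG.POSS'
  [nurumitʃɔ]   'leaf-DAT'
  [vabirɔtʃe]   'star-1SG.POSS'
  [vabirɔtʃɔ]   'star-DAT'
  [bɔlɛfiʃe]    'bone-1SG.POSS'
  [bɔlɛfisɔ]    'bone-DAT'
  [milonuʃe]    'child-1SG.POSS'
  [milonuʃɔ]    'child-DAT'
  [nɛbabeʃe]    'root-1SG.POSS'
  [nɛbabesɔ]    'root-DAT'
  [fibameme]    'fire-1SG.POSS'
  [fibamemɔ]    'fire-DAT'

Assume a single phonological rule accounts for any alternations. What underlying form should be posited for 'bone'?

/bɔlɛfis/

'bone' shows [ʃ] ~ [s] at the end of the stem ([bɔlɛfiʃe] vs [bɔlɛfisɔ]).
If /ʃ/ were underlying and a rule turned it into [s] before the DAT suffix, 'child' would also alternate; but it has [ʃ] in both [milonuʃe] and [milonuʃɔ].
The underlying segment must be /s/; /s/ becomes palato-alveolar [ʃ] before a front vowel, yielding [ʃ] there.
Hence 'bone' is /bɔlɛfis/ underlyingly.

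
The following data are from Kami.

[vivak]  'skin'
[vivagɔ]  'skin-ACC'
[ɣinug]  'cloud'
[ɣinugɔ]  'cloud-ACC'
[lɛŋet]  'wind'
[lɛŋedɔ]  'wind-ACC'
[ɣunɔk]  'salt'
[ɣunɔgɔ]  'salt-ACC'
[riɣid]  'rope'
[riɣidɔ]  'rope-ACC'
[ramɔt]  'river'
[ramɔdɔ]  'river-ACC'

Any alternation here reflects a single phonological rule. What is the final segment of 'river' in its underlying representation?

In [ramɔt] and [ramɔdɔ] the final segment of 'river' alternates: [t] ~ [d].
The stem 'rope' ([riɣid], [riɣidɔ]) shows [d] unchanged in both environments, so [d] cannot be basic with [t] derived in isolation.
Therefore /t/ is basic and [d] is derived by intervocalic voicing (voiceless stops become voiced between vowels).

/t/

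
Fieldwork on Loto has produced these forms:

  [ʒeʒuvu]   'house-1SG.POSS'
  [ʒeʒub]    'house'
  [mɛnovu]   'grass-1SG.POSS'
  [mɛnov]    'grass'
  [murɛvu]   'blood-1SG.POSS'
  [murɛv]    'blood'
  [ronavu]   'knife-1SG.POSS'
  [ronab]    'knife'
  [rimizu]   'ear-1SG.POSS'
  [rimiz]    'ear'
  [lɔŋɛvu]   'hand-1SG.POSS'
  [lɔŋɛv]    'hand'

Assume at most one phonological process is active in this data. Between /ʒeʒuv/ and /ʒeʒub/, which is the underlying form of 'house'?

In [ʒeʒuvu] and [ʒeʒub] the final segment of 'house' alternates: [v] ~ [b].
Compare 'grass', with invariant [v] in [mɛnovu] and [mɛnov]: an analysis with underlying /v/ and a rule producing [b] in isolation would wrongly predict alternation here too.
Therefore /b/ is basic and [v] is derived by intervocalic spirantization (voiced stops become fricatives between vowels).

/ʒeʒub/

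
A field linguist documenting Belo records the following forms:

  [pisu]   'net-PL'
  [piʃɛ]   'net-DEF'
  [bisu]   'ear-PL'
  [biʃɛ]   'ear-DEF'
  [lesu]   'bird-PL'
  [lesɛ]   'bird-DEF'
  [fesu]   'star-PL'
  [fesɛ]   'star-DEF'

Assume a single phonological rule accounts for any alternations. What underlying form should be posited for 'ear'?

/biʃ/

'ear' shows [s] ~ [ʃ] at the end of the stem ([bisu] vs [biʃɛ]).
The stem 'bird' ([lesu], [lesɛ]) shows [s] unchanged in both environments, so [s] cannot be basic with [ʃ] derived before the DEF suffix.
The underlying segment must be /ʃ/; palato-alveolar /ʃ/ becomes [s] when no front vowel follows, yielding [s] there.
Hence 'ear' is /biʃ/ underlyingly.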